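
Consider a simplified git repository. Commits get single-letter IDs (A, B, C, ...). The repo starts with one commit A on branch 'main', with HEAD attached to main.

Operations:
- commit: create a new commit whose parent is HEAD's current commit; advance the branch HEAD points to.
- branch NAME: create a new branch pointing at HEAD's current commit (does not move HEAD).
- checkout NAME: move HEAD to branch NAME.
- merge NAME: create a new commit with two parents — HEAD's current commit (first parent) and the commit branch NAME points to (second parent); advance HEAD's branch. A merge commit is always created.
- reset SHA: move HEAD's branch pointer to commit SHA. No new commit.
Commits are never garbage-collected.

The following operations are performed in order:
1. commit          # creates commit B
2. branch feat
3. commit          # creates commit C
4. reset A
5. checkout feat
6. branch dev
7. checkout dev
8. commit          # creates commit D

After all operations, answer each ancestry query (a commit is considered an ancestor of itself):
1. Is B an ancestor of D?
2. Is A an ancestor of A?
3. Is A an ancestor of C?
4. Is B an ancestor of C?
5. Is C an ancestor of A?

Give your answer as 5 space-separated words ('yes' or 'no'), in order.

Answer: yes yes yes yes no

Derivation:
After op 1 (commit): HEAD=main@B [main=B]
After op 2 (branch): HEAD=main@B [feat=B main=B]
After op 3 (commit): HEAD=main@C [feat=B main=C]
After op 4 (reset): HEAD=main@A [feat=B main=A]
After op 5 (checkout): HEAD=feat@B [feat=B main=A]
After op 6 (branch): HEAD=feat@B [dev=B feat=B main=A]
After op 7 (checkout): HEAD=dev@B [dev=B feat=B main=A]
After op 8 (commit): HEAD=dev@D [dev=D feat=B main=A]
ancestors(D) = {A,B,D}; B in? yes
ancestors(A) = {A}; A in? yes
ancestors(C) = {A,B,C}; A in? yes
ancestors(C) = {A,B,C}; B in? yes
ancestors(A) = {A}; C in? no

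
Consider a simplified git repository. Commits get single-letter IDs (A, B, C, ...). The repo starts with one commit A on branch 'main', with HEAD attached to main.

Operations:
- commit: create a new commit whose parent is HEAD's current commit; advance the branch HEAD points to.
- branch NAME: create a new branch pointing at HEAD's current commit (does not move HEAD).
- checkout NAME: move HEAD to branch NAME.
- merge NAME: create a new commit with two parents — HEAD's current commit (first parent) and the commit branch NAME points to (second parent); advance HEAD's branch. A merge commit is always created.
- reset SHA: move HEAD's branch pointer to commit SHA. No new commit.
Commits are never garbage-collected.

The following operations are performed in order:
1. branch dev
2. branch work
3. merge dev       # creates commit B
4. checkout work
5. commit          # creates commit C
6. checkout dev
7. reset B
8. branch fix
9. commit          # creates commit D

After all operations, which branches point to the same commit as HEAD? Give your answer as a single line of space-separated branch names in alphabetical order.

Answer: dev

Derivation:
After op 1 (branch): HEAD=main@A [dev=A main=A]
After op 2 (branch): HEAD=main@A [dev=A main=A work=A]
After op 3 (merge): HEAD=main@B [dev=A main=B work=A]
After op 4 (checkout): HEAD=work@A [dev=A main=B work=A]
After op 5 (commit): HEAD=work@C [dev=A main=B work=C]
After op 6 (checkout): HEAD=dev@A [dev=A main=B work=C]
After op 7 (reset): HEAD=dev@B [dev=B main=B work=C]
After op 8 (branch): HEAD=dev@B [dev=B fix=B main=B work=C]
After op 9 (commit): HEAD=dev@D [dev=D fix=B main=B work=C]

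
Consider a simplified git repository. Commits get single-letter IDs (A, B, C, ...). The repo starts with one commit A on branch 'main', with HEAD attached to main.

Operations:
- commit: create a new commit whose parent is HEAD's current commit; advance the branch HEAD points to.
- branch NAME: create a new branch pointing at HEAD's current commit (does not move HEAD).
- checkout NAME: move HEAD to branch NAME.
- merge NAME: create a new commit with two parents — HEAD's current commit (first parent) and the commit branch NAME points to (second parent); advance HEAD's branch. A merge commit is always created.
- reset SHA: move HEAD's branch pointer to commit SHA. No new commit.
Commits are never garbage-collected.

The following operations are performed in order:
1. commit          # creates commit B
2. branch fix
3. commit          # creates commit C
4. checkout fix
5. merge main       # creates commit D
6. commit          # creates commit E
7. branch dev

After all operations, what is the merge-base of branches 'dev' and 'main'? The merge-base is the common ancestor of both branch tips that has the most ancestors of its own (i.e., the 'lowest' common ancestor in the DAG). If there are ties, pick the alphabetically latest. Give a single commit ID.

After op 1 (commit): HEAD=main@B [main=B]
After op 2 (branch): HEAD=main@B [fix=B main=B]
After op 3 (commit): HEAD=main@C [fix=B main=C]
After op 4 (checkout): HEAD=fix@B [fix=B main=C]
After op 5 (merge): HEAD=fix@D [fix=D main=C]
After op 6 (commit): HEAD=fix@E [fix=E main=C]
After op 7 (branch): HEAD=fix@E [dev=E fix=E main=C]
ancestors(dev=E): ['A', 'B', 'C', 'D', 'E']
ancestors(main=C): ['A', 'B', 'C']
common: ['A', 'B', 'C']

Answer: C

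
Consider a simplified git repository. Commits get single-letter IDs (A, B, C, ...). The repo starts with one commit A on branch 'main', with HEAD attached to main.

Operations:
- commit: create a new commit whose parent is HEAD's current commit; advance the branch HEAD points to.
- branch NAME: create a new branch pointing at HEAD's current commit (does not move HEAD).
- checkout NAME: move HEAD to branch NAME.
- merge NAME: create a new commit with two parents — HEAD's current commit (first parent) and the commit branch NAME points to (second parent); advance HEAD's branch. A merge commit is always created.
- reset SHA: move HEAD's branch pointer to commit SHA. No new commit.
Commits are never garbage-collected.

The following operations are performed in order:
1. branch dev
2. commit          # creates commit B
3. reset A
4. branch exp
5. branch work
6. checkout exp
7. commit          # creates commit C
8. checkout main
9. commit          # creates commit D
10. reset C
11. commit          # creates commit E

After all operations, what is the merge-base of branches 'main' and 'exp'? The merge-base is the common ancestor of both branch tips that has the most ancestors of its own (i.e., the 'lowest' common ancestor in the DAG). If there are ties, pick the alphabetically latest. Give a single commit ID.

After op 1 (branch): HEAD=main@A [dev=A main=A]
After op 2 (commit): HEAD=main@B [dev=A main=B]
After op 3 (reset): HEAD=main@A [dev=A main=A]
After op 4 (branch): HEAD=main@A [dev=A exp=A main=A]
After op 5 (branch): HEAD=main@A [dev=A exp=A main=A work=A]
After op 6 (checkout): HEAD=exp@A [dev=A exp=A main=A work=A]
After op 7 (commit): HEAD=exp@C [dev=A exp=C main=A work=A]
After op 8 (checkout): HEAD=main@A [dev=A exp=C main=A work=A]
After op 9 (commit): HEAD=main@D [dev=A exp=C main=D work=A]
After op 10 (reset): HEAD=main@C [dev=A exp=C main=C work=A]
After op 11 (commit): HEAD=main@E [dev=A exp=C main=E work=A]
ancestors(main=E): ['A', 'C', 'E']
ancestors(exp=C): ['A', 'C']
common: ['A', 'C']

Answer: C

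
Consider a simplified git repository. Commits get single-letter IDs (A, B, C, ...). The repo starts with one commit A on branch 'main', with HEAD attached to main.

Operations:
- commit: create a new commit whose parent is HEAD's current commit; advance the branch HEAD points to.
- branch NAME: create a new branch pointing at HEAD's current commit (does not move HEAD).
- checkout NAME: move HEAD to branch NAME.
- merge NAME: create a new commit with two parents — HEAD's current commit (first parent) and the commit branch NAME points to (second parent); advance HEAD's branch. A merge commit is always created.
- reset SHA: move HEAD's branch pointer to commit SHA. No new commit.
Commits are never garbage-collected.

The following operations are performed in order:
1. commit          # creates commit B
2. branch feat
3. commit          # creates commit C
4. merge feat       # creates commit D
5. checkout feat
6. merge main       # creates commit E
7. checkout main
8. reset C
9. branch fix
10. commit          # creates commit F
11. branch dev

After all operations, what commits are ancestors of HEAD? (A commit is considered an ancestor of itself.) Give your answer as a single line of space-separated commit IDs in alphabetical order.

Answer: A B C F

Derivation:
After op 1 (commit): HEAD=main@B [main=B]
After op 2 (branch): HEAD=main@B [feat=B main=B]
After op 3 (commit): HEAD=main@C [feat=B main=C]
After op 4 (merge): HEAD=main@D [feat=B main=D]
After op 5 (checkout): HEAD=feat@B [feat=B main=D]
After op 6 (merge): HEAD=feat@E [feat=E main=D]
After op 7 (checkout): HEAD=main@D [feat=E main=D]
After op 8 (reset): HEAD=main@C [feat=E main=C]
After op 9 (branch): HEAD=main@C [feat=E fix=C main=C]
After op 10 (commit): HEAD=main@F [feat=E fix=C main=F]
After op 11 (branch): HEAD=main@F [dev=F feat=E fix=C main=F]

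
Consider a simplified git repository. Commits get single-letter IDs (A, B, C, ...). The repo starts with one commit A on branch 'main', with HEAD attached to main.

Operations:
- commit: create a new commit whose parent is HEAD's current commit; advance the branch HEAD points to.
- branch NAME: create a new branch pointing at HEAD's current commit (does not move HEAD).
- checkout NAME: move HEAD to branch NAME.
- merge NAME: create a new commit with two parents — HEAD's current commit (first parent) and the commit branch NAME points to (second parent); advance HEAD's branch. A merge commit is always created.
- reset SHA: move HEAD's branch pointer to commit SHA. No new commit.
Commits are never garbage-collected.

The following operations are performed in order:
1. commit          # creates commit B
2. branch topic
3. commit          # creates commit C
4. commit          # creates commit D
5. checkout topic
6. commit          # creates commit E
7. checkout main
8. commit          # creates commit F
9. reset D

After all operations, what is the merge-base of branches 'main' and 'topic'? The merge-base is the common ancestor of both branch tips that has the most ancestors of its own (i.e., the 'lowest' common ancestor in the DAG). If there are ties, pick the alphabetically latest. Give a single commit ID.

Answer: B

Derivation:
After op 1 (commit): HEAD=main@B [main=B]
After op 2 (branch): HEAD=main@B [main=B topic=B]
After op 3 (commit): HEAD=main@C [main=C topic=B]
After op 4 (commit): HEAD=main@D [main=D topic=B]
After op 5 (checkout): HEAD=topic@B [main=D topic=B]
After op 6 (commit): HEAD=topic@E [main=D topic=E]
After op 7 (checkout): HEAD=main@D [main=D topic=E]
After op 8 (commit): HEAD=main@F [main=F topic=E]
After op 9 (reset): HEAD=main@D [main=D topic=E]
ancestors(main=D): ['A', 'B', 'C', 'D']
ancestors(topic=E): ['A', 'B', 'E']
common: ['A', 'B']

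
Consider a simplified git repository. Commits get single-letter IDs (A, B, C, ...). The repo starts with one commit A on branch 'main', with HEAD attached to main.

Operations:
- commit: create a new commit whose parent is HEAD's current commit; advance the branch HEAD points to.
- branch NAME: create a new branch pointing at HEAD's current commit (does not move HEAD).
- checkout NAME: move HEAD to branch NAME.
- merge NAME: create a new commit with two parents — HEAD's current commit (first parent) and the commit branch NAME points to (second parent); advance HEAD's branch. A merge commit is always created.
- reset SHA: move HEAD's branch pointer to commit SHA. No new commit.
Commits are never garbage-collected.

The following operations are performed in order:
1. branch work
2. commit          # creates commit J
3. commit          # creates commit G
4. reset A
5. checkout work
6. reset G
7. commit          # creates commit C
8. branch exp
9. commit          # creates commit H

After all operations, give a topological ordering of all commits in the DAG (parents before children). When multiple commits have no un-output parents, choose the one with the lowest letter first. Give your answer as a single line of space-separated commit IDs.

Answer: A J G C H

Derivation:
After op 1 (branch): HEAD=main@A [main=A work=A]
After op 2 (commit): HEAD=main@J [main=J work=A]
After op 3 (commit): HEAD=main@G [main=G work=A]
After op 4 (reset): HEAD=main@A [main=A work=A]
After op 5 (checkout): HEAD=work@A [main=A work=A]
After op 6 (reset): HEAD=work@G [main=A work=G]
After op 7 (commit): HEAD=work@C [main=A work=C]
After op 8 (branch): HEAD=work@C [exp=C main=A work=C]
After op 9 (commit): HEAD=work@H [exp=C main=A work=H]
commit A: parents=[]
commit C: parents=['G']
commit G: parents=['J']
commit H: parents=['C']
commit J: parents=['A']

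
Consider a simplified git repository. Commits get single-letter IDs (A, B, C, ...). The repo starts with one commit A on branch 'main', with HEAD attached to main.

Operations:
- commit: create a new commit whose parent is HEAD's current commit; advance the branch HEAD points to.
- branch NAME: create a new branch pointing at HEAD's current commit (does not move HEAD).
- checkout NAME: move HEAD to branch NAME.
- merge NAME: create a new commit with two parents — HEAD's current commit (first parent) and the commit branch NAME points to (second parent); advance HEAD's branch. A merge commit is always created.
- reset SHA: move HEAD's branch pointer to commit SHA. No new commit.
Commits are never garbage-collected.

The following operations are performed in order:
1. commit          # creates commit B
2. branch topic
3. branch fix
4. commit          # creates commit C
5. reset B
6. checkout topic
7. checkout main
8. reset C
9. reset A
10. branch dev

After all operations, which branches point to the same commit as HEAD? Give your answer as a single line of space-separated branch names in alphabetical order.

After op 1 (commit): HEAD=main@B [main=B]
After op 2 (branch): HEAD=main@B [main=B topic=B]
After op 3 (branch): HEAD=main@B [fix=B main=B topic=B]
After op 4 (commit): HEAD=main@C [fix=B main=C topic=B]
After op 5 (reset): HEAD=main@B [fix=B main=B topic=B]
After op 6 (checkout): HEAD=topic@B [fix=B main=B topic=B]
After op 7 (checkout): HEAD=main@B [fix=B main=B topic=B]
After op 8 (reset): HEAD=main@C [fix=B main=C topic=B]
After op 9 (reset): HEAD=main@A [fix=B main=A topic=B]
After op 10 (branch): HEAD=main@A [dev=A fix=B main=A topic=B]

Answer: dev main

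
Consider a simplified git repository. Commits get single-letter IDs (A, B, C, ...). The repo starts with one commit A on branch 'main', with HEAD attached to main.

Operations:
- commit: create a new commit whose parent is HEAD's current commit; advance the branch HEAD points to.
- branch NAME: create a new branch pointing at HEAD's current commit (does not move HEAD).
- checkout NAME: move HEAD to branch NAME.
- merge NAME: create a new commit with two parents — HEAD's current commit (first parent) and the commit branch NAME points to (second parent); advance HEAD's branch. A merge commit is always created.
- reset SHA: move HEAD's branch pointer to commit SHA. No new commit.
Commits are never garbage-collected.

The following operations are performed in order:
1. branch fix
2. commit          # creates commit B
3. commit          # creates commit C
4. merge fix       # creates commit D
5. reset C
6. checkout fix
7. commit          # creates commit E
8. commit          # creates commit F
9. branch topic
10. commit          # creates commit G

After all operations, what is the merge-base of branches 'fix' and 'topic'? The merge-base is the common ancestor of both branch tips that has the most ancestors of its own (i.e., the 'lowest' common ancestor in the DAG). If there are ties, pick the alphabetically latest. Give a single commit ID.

After op 1 (branch): HEAD=main@A [fix=A main=A]
After op 2 (commit): HEAD=main@B [fix=A main=B]
After op 3 (commit): HEAD=main@C [fix=A main=C]
After op 4 (merge): HEAD=main@D [fix=A main=D]
After op 5 (reset): HEAD=main@C [fix=A main=C]
After op 6 (checkout): HEAD=fix@A [fix=A main=C]
After op 7 (commit): HEAD=fix@E [fix=E main=C]
After op 8 (commit): HEAD=fix@F [fix=F main=C]
After op 9 (branch): HEAD=fix@F [fix=F main=C topic=F]
After op 10 (commit): HEAD=fix@G [fix=G main=C topic=F]
ancestors(fix=G): ['A', 'E', 'F', 'G']
ancestors(topic=F): ['A', 'E', 'F']
common: ['A', 'E', 'F']

Answer: F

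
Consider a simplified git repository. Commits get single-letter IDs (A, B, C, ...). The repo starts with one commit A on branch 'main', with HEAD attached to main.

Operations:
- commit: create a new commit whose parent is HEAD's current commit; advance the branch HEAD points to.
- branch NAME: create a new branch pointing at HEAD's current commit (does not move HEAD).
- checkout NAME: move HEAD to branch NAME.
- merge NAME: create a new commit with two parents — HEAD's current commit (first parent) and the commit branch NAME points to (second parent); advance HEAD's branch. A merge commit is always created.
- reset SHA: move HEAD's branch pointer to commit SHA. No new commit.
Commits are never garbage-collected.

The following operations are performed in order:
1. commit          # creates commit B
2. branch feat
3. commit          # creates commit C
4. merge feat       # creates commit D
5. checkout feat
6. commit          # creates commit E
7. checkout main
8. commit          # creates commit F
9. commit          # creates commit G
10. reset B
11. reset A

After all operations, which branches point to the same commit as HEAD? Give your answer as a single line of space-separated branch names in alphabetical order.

Answer: main

Derivation:
After op 1 (commit): HEAD=main@B [main=B]
After op 2 (branch): HEAD=main@B [feat=B main=B]
After op 3 (commit): HEAD=main@C [feat=B main=C]
After op 4 (merge): HEAD=main@D [feat=B main=D]
After op 5 (checkout): HEAD=feat@B [feat=B main=D]
After op 6 (commit): HEAD=feat@E [feat=E main=D]
After op 7 (checkout): HEAD=main@D [feat=E main=D]
After op 8 (commit): HEAD=main@F [feat=E main=F]
After op 9 (commit): HEAD=main@G [feat=E main=G]
After op 10 (reset): HEAD=main@B [feat=E main=B]
After op 11 (reset): HEAD=main@A [feat=E main=A]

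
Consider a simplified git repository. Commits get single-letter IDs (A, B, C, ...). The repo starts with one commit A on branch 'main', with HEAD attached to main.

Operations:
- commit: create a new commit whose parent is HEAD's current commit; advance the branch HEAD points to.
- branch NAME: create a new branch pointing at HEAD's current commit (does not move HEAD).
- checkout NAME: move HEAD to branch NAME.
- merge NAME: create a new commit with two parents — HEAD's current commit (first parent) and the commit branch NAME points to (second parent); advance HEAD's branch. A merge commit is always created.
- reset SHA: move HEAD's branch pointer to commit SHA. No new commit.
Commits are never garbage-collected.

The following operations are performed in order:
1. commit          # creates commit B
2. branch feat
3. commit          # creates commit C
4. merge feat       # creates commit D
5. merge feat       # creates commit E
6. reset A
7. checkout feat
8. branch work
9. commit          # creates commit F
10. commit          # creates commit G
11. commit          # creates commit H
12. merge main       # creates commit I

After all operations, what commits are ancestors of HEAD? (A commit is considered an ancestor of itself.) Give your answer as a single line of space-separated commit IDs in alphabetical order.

After op 1 (commit): HEAD=main@B [main=B]
After op 2 (branch): HEAD=main@B [feat=B main=B]
After op 3 (commit): HEAD=main@C [feat=B main=C]
After op 4 (merge): HEAD=main@D [feat=B main=D]
After op 5 (merge): HEAD=main@E [feat=B main=E]
After op 6 (reset): HEAD=main@A [feat=B main=A]
After op 7 (checkout): HEAD=feat@B [feat=B main=A]
After op 8 (branch): HEAD=feat@B [feat=B main=A work=B]
After op 9 (commit): HEAD=feat@F [feat=F main=A work=B]
After op 10 (commit): HEAD=feat@G [feat=G main=A work=B]
After op 11 (commit): HEAD=feat@H [feat=H main=A work=B]
After op 12 (merge): HEAD=feat@I [feat=I main=A work=B]

Answer: A B F G H I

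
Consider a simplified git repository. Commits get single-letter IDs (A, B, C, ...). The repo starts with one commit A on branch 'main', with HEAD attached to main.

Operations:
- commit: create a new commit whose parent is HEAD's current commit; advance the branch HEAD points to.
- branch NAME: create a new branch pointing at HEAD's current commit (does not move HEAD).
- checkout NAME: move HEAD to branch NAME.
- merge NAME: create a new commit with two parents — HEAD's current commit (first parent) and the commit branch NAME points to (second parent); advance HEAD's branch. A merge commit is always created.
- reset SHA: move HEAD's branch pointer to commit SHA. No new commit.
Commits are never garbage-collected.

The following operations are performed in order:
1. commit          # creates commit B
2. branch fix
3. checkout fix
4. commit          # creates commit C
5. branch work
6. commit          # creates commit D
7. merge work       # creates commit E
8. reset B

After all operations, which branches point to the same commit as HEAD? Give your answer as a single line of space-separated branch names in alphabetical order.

After op 1 (commit): HEAD=main@B [main=B]
After op 2 (branch): HEAD=main@B [fix=B main=B]
After op 3 (checkout): HEAD=fix@B [fix=B main=B]
After op 4 (commit): HEAD=fix@C [fix=C main=B]
After op 5 (branch): HEAD=fix@C [fix=C main=B work=C]
After op 6 (commit): HEAD=fix@D [fix=D main=B work=C]
After op 7 (merge): HEAD=fix@E [fix=E main=B work=C]
After op 8 (reset): HEAD=fix@B [fix=B main=B work=C]

Answer: fix main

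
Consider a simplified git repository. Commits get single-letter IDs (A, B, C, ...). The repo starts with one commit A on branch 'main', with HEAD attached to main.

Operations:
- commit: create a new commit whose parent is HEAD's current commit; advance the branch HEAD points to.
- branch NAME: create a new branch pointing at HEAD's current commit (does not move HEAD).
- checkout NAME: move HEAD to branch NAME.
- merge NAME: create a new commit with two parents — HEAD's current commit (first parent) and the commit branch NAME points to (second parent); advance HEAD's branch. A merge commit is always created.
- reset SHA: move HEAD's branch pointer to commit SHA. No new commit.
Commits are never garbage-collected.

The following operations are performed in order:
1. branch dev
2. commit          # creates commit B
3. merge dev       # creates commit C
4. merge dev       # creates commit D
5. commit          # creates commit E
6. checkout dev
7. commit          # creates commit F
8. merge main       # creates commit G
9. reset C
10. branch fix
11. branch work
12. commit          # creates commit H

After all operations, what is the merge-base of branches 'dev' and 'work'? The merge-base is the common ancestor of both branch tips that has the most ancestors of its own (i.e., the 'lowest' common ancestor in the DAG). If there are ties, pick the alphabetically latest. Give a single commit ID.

After op 1 (branch): HEAD=main@A [dev=A main=A]
After op 2 (commit): HEAD=main@B [dev=A main=B]
After op 3 (merge): HEAD=main@C [dev=A main=C]
After op 4 (merge): HEAD=main@D [dev=A main=D]
After op 5 (commit): HEAD=main@E [dev=A main=E]
After op 6 (checkout): HEAD=dev@A [dev=A main=E]
After op 7 (commit): HEAD=dev@F [dev=F main=E]
After op 8 (merge): HEAD=dev@G [dev=G main=E]
After op 9 (reset): HEAD=dev@C [dev=C main=E]
After op 10 (branch): HEAD=dev@C [dev=C fix=C main=E]
After op 11 (branch): HEAD=dev@C [dev=C fix=C main=E work=C]
After op 12 (commit): HEAD=dev@H [dev=H fix=C main=E work=C]
ancestors(dev=H): ['A', 'B', 'C', 'H']
ancestors(work=C): ['A', 'B', 'C']
common: ['A', 'B', 'C']

Answer: C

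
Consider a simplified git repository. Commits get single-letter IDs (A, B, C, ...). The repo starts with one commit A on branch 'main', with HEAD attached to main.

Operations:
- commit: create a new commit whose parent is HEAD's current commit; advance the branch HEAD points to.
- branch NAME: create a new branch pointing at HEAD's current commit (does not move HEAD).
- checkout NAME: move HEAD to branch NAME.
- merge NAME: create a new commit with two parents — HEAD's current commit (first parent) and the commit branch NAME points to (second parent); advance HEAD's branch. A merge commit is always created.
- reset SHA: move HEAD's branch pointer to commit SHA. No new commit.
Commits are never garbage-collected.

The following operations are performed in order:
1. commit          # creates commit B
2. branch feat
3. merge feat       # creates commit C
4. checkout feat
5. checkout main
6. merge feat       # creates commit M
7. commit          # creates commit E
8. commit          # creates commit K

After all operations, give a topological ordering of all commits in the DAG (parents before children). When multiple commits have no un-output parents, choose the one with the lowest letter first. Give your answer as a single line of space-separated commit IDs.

After op 1 (commit): HEAD=main@B [main=B]
After op 2 (branch): HEAD=main@B [feat=B main=B]
After op 3 (merge): HEAD=main@C [feat=B main=C]
After op 4 (checkout): HEAD=feat@B [feat=B main=C]
After op 5 (checkout): HEAD=main@C [feat=B main=C]
After op 6 (merge): HEAD=main@M [feat=B main=M]
After op 7 (commit): HEAD=main@E [feat=B main=E]
After op 8 (commit): HEAD=main@K [feat=B main=K]
commit A: parents=[]
commit B: parents=['A']
commit C: parents=['B', 'B']
commit E: parents=['M']
commit K: parents=['E']
commit M: parents=['C', 'B']

Answer: A B C M E K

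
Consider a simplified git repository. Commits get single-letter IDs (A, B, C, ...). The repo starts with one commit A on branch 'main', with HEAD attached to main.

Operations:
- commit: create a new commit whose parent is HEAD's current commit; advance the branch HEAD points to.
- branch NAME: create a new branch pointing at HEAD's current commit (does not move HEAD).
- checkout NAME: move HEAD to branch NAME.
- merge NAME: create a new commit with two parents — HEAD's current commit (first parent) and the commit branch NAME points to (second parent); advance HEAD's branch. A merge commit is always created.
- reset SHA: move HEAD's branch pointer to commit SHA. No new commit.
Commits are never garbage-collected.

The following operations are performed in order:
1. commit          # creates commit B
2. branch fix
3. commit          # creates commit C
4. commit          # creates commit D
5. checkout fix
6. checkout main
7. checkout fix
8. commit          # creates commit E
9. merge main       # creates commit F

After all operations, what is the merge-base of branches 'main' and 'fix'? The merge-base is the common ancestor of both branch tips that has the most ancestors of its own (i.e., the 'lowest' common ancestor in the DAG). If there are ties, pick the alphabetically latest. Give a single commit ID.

Answer: D

Derivation:
After op 1 (commit): HEAD=main@B [main=B]
After op 2 (branch): HEAD=main@B [fix=B main=B]
After op 3 (commit): HEAD=main@C [fix=B main=C]
After op 4 (commit): HEAD=main@D [fix=B main=D]
After op 5 (checkout): HEAD=fix@B [fix=B main=D]
After op 6 (checkout): HEAD=main@D [fix=B main=D]
After op 7 (checkout): HEAD=fix@B [fix=B main=D]
After op 8 (commit): HEAD=fix@E [fix=E main=D]
After op 9 (merge): HEAD=fix@F [fix=F main=D]
ancestors(main=D): ['A', 'B', 'C', 'D']
ancestors(fix=F): ['A', 'B', 'C', 'D', 'E', 'F']
common: ['A', 'B', 'C', 'D']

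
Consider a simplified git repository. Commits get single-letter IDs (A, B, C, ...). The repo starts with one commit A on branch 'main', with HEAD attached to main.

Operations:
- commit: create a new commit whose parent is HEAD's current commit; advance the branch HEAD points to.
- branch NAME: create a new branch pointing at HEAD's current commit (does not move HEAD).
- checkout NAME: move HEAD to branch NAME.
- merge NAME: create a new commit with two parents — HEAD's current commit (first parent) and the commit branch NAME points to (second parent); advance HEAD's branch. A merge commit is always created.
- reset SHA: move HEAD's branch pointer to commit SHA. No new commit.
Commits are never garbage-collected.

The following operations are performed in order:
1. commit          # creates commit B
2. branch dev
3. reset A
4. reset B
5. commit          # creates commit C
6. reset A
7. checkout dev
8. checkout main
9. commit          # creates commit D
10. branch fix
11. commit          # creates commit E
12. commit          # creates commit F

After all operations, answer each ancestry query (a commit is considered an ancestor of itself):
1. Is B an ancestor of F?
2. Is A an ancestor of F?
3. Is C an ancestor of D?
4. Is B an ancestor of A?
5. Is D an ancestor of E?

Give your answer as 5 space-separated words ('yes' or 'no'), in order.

Answer: no yes no no yes

Derivation:
After op 1 (commit): HEAD=main@B [main=B]
After op 2 (branch): HEAD=main@B [dev=B main=B]
After op 3 (reset): HEAD=main@A [dev=B main=A]
After op 4 (reset): HEAD=main@B [dev=B main=B]
After op 5 (commit): HEAD=main@C [dev=B main=C]
After op 6 (reset): HEAD=main@A [dev=B main=A]
After op 7 (checkout): HEAD=dev@B [dev=B main=A]
After op 8 (checkout): HEAD=main@A [dev=B main=A]
After op 9 (commit): HEAD=main@D [dev=B main=D]
After op 10 (branch): HEAD=main@D [dev=B fix=D main=D]
After op 11 (commit): HEAD=main@E [dev=B fix=D main=E]
After op 12 (commit): HEAD=main@F [dev=B fix=D main=F]
ancestors(F) = {A,D,E,F}; B in? no
ancestors(F) = {A,D,E,F}; A in? yes
ancestors(D) = {A,D}; C in? no
ancestors(A) = {A}; B in? no
ancestors(E) = {A,D,E}; D in? yes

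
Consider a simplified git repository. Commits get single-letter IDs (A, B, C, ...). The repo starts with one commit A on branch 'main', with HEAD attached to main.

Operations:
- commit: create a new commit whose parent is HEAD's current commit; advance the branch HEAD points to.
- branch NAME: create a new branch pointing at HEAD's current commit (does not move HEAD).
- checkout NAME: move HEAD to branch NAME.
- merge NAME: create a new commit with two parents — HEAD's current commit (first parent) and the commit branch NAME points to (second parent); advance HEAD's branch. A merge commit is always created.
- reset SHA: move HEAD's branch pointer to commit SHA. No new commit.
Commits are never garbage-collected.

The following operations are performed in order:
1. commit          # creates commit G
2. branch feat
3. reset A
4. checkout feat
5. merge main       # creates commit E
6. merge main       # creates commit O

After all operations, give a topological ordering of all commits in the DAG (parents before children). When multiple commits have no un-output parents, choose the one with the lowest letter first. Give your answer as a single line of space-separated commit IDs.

After op 1 (commit): HEAD=main@G [main=G]
After op 2 (branch): HEAD=main@G [feat=G main=G]
After op 3 (reset): HEAD=main@A [feat=G main=A]
After op 4 (checkout): HEAD=feat@G [feat=G main=A]
After op 5 (merge): HEAD=feat@E [feat=E main=A]
After op 6 (merge): HEAD=feat@O [feat=O main=A]
commit A: parents=[]
commit E: parents=['G', 'A']
commit G: parents=['A']
commit O: parents=['E', 'A']

Answer: A G E O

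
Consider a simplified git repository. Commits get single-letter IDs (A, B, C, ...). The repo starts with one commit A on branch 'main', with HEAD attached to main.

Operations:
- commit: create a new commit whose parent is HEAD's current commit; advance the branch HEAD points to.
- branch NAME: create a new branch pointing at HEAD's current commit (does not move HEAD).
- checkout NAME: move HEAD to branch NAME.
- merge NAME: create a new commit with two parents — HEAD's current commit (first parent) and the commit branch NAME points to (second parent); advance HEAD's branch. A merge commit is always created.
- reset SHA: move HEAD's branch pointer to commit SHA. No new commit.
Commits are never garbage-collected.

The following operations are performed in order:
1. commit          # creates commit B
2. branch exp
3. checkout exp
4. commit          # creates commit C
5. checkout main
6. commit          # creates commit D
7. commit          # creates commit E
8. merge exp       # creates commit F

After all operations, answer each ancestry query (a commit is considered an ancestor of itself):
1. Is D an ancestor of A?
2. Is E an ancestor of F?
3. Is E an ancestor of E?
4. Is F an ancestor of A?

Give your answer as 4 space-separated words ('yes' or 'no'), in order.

After op 1 (commit): HEAD=main@B [main=B]
After op 2 (branch): HEAD=main@B [exp=B main=B]
After op 3 (checkout): HEAD=exp@B [exp=B main=B]
After op 4 (commit): HEAD=exp@C [exp=C main=B]
After op 5 (checkout): HEAD=main@B [exp=C main=B]
After op 6 (commit): HEAD=main@D [exp=C main=D]
After op 7 (commit): HEAD=main@E [exp=C main=E]
After op 8 (merge): HEAD=main@F [exp=C main=F]
ancestors(A) = {A}; D in? no
ancestors(F) = {A,B,C,D,E,F}; E in? yes
ancestors(E) = {A,B,D,E}; E in? yes
ancestors(A) = {A}; F in? no

Answer: no yes yes no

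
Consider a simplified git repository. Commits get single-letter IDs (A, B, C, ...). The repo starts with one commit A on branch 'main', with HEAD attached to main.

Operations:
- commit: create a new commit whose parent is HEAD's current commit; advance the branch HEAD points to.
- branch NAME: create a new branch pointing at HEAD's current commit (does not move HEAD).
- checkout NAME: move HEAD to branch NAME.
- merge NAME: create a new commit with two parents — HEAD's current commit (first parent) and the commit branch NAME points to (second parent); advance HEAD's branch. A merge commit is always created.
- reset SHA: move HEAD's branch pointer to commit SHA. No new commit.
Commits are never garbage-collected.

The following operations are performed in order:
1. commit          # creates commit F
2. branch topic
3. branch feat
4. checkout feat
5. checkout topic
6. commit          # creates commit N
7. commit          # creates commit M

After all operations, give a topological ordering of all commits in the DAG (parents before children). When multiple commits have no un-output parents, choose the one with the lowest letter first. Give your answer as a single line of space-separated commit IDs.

After op 1 (commit): HEAD=main@F [main=F]
After op 2 (branch): HEAD=main@F [main=F topic=F]
After op 3 (branch): HEAD=main@F [feat=F main=F topic=F]
After op 4 (checkout): HEAD=feat@F [feat=F main=F topic=F]
After op 5 (checkout): HEAD=topic@F [feat=F main=F topic=F]
After op 6 (commit): HEAD=topic@N [feat=F main=F topic=N]
After op 7 (commit): HEAD=topic@M [feat=F main=F topic=M]
commit A: parents=[]
commit F: parents=['A']
commit M: parents=['N']
commit N: parents=['F']

Answer: A F N M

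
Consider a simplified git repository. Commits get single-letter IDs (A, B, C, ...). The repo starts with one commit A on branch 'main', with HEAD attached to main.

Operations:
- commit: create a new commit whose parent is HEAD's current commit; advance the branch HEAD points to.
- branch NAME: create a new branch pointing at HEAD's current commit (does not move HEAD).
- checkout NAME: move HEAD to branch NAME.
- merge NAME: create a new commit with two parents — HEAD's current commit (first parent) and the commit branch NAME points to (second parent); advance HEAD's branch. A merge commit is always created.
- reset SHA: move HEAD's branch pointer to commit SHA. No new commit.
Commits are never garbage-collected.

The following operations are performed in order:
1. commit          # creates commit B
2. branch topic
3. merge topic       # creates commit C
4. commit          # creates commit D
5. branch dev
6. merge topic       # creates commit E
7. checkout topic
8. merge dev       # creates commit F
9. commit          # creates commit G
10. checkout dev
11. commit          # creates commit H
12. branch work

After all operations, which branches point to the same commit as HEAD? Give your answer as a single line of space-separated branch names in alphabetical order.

After op 1 (commit): HEAD=main@B [main=B]
After op 2 (branch): HEAD=main@B [main=B topic=B]
After op 3 (merge): HEAD=main@C [main=C topic=B]
After op 4 (commit): HEAD=main@D [main=D topic=B]
After op 5 (branch): HEAD=main@D [dev=D main=D topic=B]
After op 6 (merge): HEAD=main@E [dev=D main=E topic=B]
After op 7 (checkout): HEAD=topic@B [dev=D main=E topic=B]
After op 8 (merge): HEAD=topic@F [dev=D main=E topic=F]
After op 9 (commit): HEAD=topic@G [dev=D main=E topic=G]
After op 10 (checkout): HEAD=dev@D [dev=D main=E topic=G]
After op 11 (commit): HEAD=dev@H [dev=H main=E topic=G]
After op 12 (branch): HEAD=dev@H [dev=H main=E topic=G work=H]

Answer: dev work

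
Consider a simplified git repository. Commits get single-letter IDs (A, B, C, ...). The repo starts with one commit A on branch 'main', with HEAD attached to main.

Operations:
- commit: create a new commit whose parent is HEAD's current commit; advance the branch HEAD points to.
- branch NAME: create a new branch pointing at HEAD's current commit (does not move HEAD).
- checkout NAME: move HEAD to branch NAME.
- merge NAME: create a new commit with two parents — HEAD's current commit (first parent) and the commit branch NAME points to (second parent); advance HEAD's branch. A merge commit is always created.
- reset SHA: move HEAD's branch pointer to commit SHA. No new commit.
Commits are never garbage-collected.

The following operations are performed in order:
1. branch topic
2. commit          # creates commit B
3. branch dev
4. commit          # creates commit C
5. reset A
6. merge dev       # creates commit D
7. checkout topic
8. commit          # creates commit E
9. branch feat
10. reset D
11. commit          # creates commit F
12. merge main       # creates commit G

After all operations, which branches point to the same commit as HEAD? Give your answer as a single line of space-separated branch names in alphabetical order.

Answer: topic

Derivation:
After op 1 (branch): HEAD=main@A [main=A topic=A]
After op 2 (commit): HEAD=main@B [main=B topic=A]
After op 3 (branch): HEAD=main@B [dev=B main=B topic=A]
After op 4 (commit): HEAD=main@C [dev=B main=C topic=A]
After op 5 (reset): HEAD=main@A [dev=B main=A topic=A]
After op 6 (merge): HEAD=main@D [dev=B main=D topic=A]
After op 7 (checkout): HEAD=topic@A [dev=B main=D topic=A]
After op 8 (commit): HEAD=topic@E [dev=B main=D topic=E]
After op 9 (branch): HEAD=topic@E [dev=B feat=E main=D topic=E]
After op 10 (reset): HEAD=topic@D [dev=B feat=E main=D topic=D]
After op 11 (commit): HEAD=topic@F [dev=B feat=E main=D topic=F]
After op 12 (merge): HEAD=topic@G [dev=B feat=E main=D topic=G]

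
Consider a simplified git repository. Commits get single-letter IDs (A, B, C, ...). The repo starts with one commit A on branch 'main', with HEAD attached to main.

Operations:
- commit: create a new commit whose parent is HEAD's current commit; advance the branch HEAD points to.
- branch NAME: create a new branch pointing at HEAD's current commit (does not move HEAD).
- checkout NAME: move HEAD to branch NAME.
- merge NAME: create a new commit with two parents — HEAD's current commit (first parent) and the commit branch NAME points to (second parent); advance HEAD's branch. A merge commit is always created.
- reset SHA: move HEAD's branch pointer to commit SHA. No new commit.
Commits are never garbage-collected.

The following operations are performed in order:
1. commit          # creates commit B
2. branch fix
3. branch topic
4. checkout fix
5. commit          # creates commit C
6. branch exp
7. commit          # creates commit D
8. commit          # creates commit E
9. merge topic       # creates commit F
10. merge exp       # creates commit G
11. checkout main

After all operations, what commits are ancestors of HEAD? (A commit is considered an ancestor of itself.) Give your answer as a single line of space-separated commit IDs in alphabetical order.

After op 1 (commit): HEAD=main@B [main=B]
After op 2 (branch): HEAD=main@B [fix=B main=B]
After op 3 (branch): HEAD=main@B [fix=B main=B topic=B]
After op 4 (checkout): HEAD=fix@B [fix=B main=B topic=B]
After op 5 (commit): HEAD=fix@C [fix=C main=B topic=B]
After op 6 (branch): HEAD=fix@C [exp=C fix=C main=B topic=B]
After op 7 (commit): HEAD=fix@D [exp=C fix=D main=B topic=B]
After op 8 (commit): HEAD=fix@E [exp=C fix=E main=B topic=B]
After op 9 (merge): HEAD=fix@F [exp=C fix=F main=B topic=B]
After op 10 (merge): HEAD=fix@G [exp=C fix=G main=B topic=B]
After op 11 (checkout): HEAD=main@B [exp=C fix=G main=B topic=B]

Answer: A B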